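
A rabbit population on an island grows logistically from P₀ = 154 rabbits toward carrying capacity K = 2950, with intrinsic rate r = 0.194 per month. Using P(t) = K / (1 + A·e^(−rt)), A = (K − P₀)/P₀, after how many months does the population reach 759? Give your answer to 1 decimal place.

A = (2950 − 154)/154 = 18.15584
759 = 2950/(1 + 18.15584·e^(−0.194t)) → 1 + 18.15584·e^(−0.194t) = 3.88669
e^(−0.194t) = 0.158995 → t = ln(6.2895)/0.194 = 1.83888/0.194

t ≈ 9.5 months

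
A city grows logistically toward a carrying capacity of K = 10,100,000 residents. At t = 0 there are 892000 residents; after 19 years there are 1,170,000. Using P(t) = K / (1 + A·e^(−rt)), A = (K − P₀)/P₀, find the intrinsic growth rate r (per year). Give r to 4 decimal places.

A = (10100000 − 892000)/892000 = 10.32287
1170000 = 10100000/(1 + 10.32287·e^(−r·19)) → e^(−19r) = (8.63248 − 1)/10.32287 = 0.739376
r = −ln(0.739376)/19 = 0.30195/19

r ≈ 0.0159 per year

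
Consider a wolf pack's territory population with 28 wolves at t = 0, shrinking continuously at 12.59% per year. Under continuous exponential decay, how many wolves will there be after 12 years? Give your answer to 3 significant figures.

P(12) = 28 · e^(-0.1259·12) = 28 · e^(-1.5108)
= 28 · 0.22073 ≈ 6.18

≈ 6.18 wolves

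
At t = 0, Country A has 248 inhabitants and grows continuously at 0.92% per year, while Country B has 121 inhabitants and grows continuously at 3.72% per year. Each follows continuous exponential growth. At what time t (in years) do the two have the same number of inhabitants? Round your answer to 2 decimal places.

248·e^(0.0092t) = 121·e^(0.0372t)
248/121 = e^((0.0372 − 0.0092)t) → ln(2.04959) = 0.028·t
t = 0.71764 / 0.028

t ≈ 25.63 years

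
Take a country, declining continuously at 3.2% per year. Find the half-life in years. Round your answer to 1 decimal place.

half-life = ln(2) / |r| = 0.69315 / 0.032

half-life ≈ 21.7 years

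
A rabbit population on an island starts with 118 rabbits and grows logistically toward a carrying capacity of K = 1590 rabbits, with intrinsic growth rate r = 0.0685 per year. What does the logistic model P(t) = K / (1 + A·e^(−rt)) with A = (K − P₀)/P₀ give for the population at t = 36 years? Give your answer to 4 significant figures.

≈ 772.1 rabbits

A = (1590 − 118)/118 = 12.47458
P(36) = 1590 / (1 + 12.47458·e^(−0.0685·36)) = 1590 / (1 + 12.47458·0.084924)
= 1590 / 2.05939 ≈ 772.07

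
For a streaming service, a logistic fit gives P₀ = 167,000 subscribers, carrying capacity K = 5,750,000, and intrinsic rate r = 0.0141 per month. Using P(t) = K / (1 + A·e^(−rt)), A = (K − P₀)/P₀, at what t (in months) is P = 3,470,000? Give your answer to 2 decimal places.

t ≈ 278.69 months

A = (5750000 − 167000)/167000 = 33.43114
3470000 = 5750000/(1 + 33.43114·e^(−0.0141t)) → 1 + 33.43114·e^(−0.0141t) = 1.65706
e^(−0.0141t) = 0.019654 → t = ln(50.87985)/0.0141 = 3.92947/0.0141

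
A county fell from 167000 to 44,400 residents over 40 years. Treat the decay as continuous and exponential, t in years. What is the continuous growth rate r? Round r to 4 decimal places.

44400 = 167000 · e^(r·40)
e^(40r) = 44400/167000 = 0.26587
r = ln(0.26587) / 40 = -1.32475 / 40

r ≈ -0.0331 per year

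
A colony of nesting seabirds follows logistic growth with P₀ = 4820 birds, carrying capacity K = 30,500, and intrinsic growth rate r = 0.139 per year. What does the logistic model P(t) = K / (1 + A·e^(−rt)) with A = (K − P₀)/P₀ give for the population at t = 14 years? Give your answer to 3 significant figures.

A = (30500 − 4820)/4820 = 5.3278
P(14) = 30500 / (1 + 5.3278·e^(−0.139·14)) = 30500 / (1 + 5.3278·0.142844)
= 30500 / 1.76105 ≈ 17319.25

≈ 17,300 birds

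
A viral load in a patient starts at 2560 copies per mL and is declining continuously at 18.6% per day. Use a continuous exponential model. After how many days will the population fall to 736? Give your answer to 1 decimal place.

t ≈ 6.7 days

736 = 2560 · e^(-0.186·t)
t = ln(736/2560) / -0.186 = ln(0.2875) / -0.186 = -1.24653 / -0.186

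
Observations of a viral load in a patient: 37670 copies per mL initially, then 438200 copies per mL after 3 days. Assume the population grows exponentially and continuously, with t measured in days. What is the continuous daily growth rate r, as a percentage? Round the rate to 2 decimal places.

438200 = 37670 · e^(r·3)
e^(3r) = 438200/37670 = 11.6326
r = ln(11.6326) / 3 = 2.45381 / 3

r ≈ 81.79% per day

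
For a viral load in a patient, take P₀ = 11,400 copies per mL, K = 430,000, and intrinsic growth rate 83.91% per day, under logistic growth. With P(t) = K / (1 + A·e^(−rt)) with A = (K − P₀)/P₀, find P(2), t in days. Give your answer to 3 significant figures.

A = (430000 − 11400)/11400 = 36.7193
P(2) = 430000 / (1 + 36.7193·e^(−0.8391·2)) = 430000 / (1 + 36.7193·0.18671)
= 430000 / 7.85585 ≈ 54736.27

≈ 54,700 copies per mL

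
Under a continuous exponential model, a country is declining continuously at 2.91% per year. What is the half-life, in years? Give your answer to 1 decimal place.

half-life ≈ 23.8 years

half-life = ln(2) / |r| = 0.69315 / 0.0291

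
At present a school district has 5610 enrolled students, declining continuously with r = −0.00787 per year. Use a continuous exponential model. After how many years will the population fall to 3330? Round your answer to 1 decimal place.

t ≈ 66.3 years

3330 = 5610 · e^(-0.00787·t)
t = ln(3330/5610) / -0.00787 = ln(0.59358) / -0.00787 = -0.52158 / -0.00787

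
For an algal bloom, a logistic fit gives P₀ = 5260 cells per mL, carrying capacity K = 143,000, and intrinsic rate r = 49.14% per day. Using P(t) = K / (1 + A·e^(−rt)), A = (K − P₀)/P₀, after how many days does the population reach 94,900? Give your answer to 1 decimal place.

A = (143000 − 5260)/5260 = 26.18631
94900 = 143000/(1 + 26.18631·e^(−0.4914t)) → 1 + 26.18631·e^(−0.4914t) = 1.50685
e^(−0.4914t) = 0.019356 → t = ln(51.66489)/0.4914 = 3.94478/0.4914

t ≈ 8.0 days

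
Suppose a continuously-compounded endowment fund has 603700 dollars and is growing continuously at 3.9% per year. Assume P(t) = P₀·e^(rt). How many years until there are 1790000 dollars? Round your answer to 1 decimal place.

1790000 = 603700 · e^(0.039·t)
t = ln(1790000/603700) / 0.039 = ln(2.96505) / 0.039 = 1.08689 / 0.039

t ≈ 27.9 years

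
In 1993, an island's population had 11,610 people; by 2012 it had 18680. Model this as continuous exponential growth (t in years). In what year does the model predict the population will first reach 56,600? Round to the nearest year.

r = ln(18680/11610) / 19 = 0.47559/19 ≈ 0.025031 per year
t = ln(56600/11610) / r = 1.58414/0.025031 ≈ 63.29 years after 1993

year 2056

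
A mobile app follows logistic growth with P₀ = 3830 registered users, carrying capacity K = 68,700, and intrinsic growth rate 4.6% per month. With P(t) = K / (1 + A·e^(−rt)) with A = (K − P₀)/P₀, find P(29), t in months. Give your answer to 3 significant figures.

≈ 12,600 registered users

A = (68700 − 3830)/3830 = 16.93734
P(29) = 68700 / (1 + 16.93734·e^(−0.046·29)) = 68700 / (1 + 16.93734·0.263421)
= 68700 / 5.46166 ≈ 12578.6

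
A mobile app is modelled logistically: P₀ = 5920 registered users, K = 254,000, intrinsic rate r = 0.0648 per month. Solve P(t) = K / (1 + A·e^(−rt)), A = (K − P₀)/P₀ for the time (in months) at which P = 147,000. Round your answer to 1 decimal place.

A = (254000 − 5920)/5920 = 41.90541
147000 = 254000/(1 + 41.90541·e^(−0.0648t)) → 1 + 41.90541·e^(−0.0648t) = 1.72789
e^(−0.0648t) = 0.01737 → t = ln(57.57098)/0.0648 = 4.05302/0.0648

t ≈ 62.5 months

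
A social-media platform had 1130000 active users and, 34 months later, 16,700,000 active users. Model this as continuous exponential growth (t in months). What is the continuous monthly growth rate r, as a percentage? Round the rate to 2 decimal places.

16700000 = 1130000 · e^(r·34)
e^(34r) = 16700000/1130000 = 14.77876
r = ln(14.77876) / 34 = 2.69319 / 34

r ≈ 7.92% per month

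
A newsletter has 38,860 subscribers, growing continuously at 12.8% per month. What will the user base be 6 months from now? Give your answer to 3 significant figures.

≈ 83,800 subscribers

P(6) = 38860 · e^(0.128·6) = 38860 · e^(0.768)
= 38860 · 2.15545 ≈ 83760.83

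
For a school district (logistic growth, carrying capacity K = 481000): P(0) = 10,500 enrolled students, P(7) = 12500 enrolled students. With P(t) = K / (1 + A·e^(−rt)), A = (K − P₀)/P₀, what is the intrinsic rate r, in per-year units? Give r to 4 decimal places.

r ≈ 0.0255 per year

A = (481000 − 10500)/10500 = 44.80952
12500 = 481000/(1 + 44.80952·e^(−r·7)) → e^(−7r) = (38.48 − 1)/44.80952 = 0.836429
r = −ln(0.836429)/7 = 0.17861/7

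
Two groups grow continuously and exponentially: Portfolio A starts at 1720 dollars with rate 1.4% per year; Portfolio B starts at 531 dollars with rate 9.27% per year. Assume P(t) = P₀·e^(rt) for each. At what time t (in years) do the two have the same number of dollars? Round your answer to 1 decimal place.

1720·e^(0.014t) = 531·e^(0.0927t)
1720/531 = e^((0.0927 − 0.014)t) → ln(3.23917) = 0.0787·t
t = 1.17532 / 0.0787

t ≈ 14.9 years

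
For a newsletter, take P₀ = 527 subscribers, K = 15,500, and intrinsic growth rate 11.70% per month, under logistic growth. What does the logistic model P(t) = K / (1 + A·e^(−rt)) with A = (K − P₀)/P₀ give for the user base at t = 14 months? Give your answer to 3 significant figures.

≈ 2,380 subscribers

A = (15500 − 527)/527 = 28.41176
P(14) = 15500 / (1 + 28.41176·e^(−0.117·14)) = 15500 / (1 + 28.41176·0.194368)
= 15500 / 6.52235 ≈ 2376.44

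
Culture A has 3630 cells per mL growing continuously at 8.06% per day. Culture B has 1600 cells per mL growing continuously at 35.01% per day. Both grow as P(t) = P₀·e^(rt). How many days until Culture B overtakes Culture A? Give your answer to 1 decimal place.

t ≈ 3.0 days

3630·e^(0.0806t) = 1600·e^(0.3501t)
3630/1600 = e^((0.3501 − 0.0806)t) → ln(2.26875) = 0.2695·t
t = 0.81923 / 0.2695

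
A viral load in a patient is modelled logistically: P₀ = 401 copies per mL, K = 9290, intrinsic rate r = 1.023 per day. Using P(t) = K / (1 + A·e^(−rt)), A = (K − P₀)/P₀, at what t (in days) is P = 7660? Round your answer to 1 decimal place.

t ≈ 4.5 days

A = (9290 − 401)/401 = 22.16708
7660 = 9290/(1 + 22.16708·e^(−1.023t)) → 1 + 22.16708·e^(−1.023t) = 1.21279
e^(−1.023t) = 0.0096 → t = ln(104.17169)/1.023 = 4.64604/1.023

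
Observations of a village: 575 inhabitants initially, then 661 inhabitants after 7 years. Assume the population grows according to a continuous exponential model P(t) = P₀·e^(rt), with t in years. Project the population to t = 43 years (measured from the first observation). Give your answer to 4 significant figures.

r = ln(661/575) / 7 ≈ 0.019912 per year
P(43) = 575 · e^(0.019912·43) = 575 · 2.35423 ≈ 1353.68

≈ 1,354 inhabitants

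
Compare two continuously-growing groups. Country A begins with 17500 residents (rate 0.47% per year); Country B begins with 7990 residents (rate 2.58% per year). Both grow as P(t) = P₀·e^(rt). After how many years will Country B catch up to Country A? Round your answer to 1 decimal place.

t ≈ 37.2 years

17500·e^(0.0047t) = 7990·e^(0.0258t)
17500/7990 = e^((0.0258 − 0.0047)t) → ln(2.19024) = 0.0211·t
t = 0.78401 / 0.0211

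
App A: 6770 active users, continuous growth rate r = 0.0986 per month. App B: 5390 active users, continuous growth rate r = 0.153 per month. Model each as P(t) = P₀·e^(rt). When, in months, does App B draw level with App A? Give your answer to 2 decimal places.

t ≈ 4.19 months

6770·e^(0.0986t) = 5390·e^(0.153t)
6770/5390 = e^((0.153 − 0.0986)t) → ln(1.25603) = 0.0544·t
t = 0.22796 / 0.0544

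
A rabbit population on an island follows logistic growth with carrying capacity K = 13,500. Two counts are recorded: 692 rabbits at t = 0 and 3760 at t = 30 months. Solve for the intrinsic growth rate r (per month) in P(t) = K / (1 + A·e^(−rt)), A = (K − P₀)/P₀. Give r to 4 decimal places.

A = (13500 − 692)/692 = 18.50867
3760 = 13500/(1 + 18.50867·e^(−r·30)) → e^(−30r) = (3.59043 − 1)/18.50867 = 0.139957
r = −ln(0.139957)/30 = 1.96642/30

r ≈ 0.0655 per month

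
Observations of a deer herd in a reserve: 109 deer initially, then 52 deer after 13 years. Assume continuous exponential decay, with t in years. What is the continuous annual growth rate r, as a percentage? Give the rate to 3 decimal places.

r ≈ -5.693% per year

52 = 109 · e^(r·13)
e^(13r) = 52/109 = 0.47706
r = ln(0.47706) / 13 = -0.7401 / 13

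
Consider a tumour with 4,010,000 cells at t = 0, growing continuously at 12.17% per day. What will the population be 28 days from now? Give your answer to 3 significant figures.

P(28) = 4010000 · e^(0.1217·28) = 4010000 · e^(3.4076)
= 4010000 · 30.19269 ≈ 121072706.02

≈ 121,000,000 cells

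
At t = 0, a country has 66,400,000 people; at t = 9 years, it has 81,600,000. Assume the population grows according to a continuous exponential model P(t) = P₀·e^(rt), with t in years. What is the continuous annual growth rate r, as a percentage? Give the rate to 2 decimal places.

81600000 = 66400000 · e^(r·9)
e^(9r) = 81600000/66400000 = 1.22892
r = ln(1.22892) / 9 = 0.20613 / 9

r ≈ 2.29% per year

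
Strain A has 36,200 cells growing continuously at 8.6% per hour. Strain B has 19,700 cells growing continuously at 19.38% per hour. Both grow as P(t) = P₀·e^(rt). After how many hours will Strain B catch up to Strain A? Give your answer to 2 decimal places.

t ≈ 5.64 hours

36200·e^(0.086t) = 19700·e^(0.1938t)
36200/19700 = e^((0.1938 − 0.086)t) → ln(1.83756) = 0.1078·t
t = 0.60844 / 0.1078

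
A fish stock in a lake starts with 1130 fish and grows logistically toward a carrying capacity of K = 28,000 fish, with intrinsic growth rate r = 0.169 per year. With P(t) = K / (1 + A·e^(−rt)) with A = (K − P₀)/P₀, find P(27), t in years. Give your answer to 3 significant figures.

≈ 22,400 fish

A = (28000 − 1130)/1130 = 23.77876
P(27) = 28000 / (1 + 23.77876·e^(−0.169·27)) = 28000 / (1 + 23.77876·0.010431)
= 28000 / 1.24803 ≈ 22435.37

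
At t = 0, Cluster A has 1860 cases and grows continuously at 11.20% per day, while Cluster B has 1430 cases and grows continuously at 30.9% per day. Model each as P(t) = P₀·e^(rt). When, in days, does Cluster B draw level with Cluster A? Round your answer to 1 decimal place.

t ≈ 1.3 days

1860·e^(0.112t) = 1430·e^(0.309t)
1860/1430 = e^((0.309 − 0.112)t) → ln(1.3007) = 0.197·t
t = 0.2629 / 0.197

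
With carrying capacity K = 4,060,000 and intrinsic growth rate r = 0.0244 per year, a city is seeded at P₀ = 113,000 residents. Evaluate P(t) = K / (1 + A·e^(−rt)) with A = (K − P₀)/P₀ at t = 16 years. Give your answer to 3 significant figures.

≈ 165,000 residents

A = (4060000 − 113000)/113000 = 34.9292
P(16) = 4060000 / (1 + 34.9292·e^(−0.0244·16)) = 4060000 / (1 + 34.9292·0.676786)
= 4060000 / 24.6396 ≈ 164775.4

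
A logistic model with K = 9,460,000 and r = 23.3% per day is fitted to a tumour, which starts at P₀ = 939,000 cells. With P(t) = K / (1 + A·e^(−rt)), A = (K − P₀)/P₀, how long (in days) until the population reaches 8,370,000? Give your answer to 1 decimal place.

t ≈ 18.2 days

A = (9460000 − 939000)/939000 = 9.07455
8370000 = 9460000/(1 + 9.07455·e^(−0.233t)) → 1 + 9.07455·e^(−0.233t) = 1.13023
e^(−0.233t) = 0.014351 → t = ln(69.68253)/0.233 = 4.24395/0.233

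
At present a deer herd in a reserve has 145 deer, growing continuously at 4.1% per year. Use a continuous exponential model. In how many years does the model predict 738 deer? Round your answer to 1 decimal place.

738 = 145 · e^(0.041·t)
t = ln(738/145) / 0.041 = ln(5.08966) / 0.041 = 1.62721 / 0.041

t ≈ 39.7 years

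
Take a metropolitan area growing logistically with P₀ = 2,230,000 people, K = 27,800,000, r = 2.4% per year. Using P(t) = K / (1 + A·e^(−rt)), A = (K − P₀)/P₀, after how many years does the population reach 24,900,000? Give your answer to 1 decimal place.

t ≈ 191.2 years

A = (27800000 − 2230000)/2230000 = 11.46637
24900000 = 27800000/(1 + 11.46637·e^(−0.024t)) → 1 + 11.46637·e^(−0.024t) = 1.11647
e^(−0.024t) = 0.010157 → t = ln(98.45261)/0.024 = 4.58958/0.024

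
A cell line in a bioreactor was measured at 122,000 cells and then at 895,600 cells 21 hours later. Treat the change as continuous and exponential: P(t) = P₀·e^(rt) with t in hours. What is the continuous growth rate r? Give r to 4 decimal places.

895600 = 122000 · e^(r·21)
e^(21r) = 895600/122000 = 7.34098
r = ln(7.34098) / 21 = 1.99347 / 21

r ≈ 0.0949 per hour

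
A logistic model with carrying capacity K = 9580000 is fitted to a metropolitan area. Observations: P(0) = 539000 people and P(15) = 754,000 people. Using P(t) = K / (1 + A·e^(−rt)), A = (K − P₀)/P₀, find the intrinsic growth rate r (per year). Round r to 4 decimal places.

r ≈ 0.0240 per year

A = (9580000 − 539000)/539000 = 16.77365
754000 = 9580000/(1 + 16.77365·e^(−r·15)) → e^(−15r) = (12.70557 − 1)/16.77365 = 0.697854
r = −ln(0.697854)/15 = 0.35974/15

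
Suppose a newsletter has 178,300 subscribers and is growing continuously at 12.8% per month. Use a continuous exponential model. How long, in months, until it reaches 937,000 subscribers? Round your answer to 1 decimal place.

937000 = 178300 · e^(0.128·t)
t = ln(937000/178300) / 0.128 = ln(5.25519) / 0.128 = 1.65922 / 0.128

t ≈ 13.0 months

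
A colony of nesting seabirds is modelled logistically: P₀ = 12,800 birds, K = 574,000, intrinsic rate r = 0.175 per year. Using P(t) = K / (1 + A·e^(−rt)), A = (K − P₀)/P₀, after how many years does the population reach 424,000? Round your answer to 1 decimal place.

A = (574000 − 12800)/12800 = 43.84375
424000 = 574000/(1 + 43.84375·e^(−0.175t)) → 1 + 43.84375·e^(−0.175t) = 1.35377
e^(−0.175t) = 0.008069 → t = ln(123.93167)/0.175 = 4.81973/0.175

t ≈ 27.5 years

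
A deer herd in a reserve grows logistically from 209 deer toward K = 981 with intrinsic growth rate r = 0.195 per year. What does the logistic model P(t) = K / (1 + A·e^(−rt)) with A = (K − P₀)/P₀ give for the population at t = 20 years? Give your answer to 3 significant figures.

A = (981 − 209)/209 = 3.69378
P(20) = 981 / (1 + 3.69378·e^(−0.195·20)) = 981 / (1 + 3.69378·0.020242)
= 981 / 1.07477 ≈ 912.75

≈ 913 deer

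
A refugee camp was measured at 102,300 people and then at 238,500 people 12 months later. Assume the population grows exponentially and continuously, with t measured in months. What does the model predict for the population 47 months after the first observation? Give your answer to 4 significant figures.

≈ 2,816,000 people

r = ln(238500/102300) / 12 ≈ 0.070538 per month
P(47) = 102300 · e^(0.070538·47) = 102300 · 27.53066 ≈ 2816386.39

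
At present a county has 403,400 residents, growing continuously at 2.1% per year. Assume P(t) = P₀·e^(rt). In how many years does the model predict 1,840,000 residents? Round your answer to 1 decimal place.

1840000 = 403400 · e^(0.021·t)
t = ln(1840000/403400) / 0.021 = ln(4.56123) / 0.021 = 1.51759 / 0.021

t ≈ 72.3 years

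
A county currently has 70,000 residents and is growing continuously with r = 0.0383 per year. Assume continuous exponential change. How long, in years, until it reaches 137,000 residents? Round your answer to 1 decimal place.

137000 = 70000 · e^(0.0383·t)
t = ln(137000/70000) / 0.0383 = ln(1.95714) / 0.0383 = 0.67149 / 0.0383

t ≈ 17.5 years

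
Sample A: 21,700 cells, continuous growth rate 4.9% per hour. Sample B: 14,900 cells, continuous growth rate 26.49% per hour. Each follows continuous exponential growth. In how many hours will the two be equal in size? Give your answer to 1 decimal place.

21700·e^(0.049t) = 14900·e^(0.2649t)
21700/14900 = e^((0.2649 − 0.049)t) → ln(1.45638) = 0.2159·t
t = 0.37595 / 0.2159

t ≈ 1.7 hours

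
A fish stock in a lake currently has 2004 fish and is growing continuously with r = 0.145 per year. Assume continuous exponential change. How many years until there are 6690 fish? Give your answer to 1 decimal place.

t ≈ 8.3 years

6690 = 2004 · e^(0.145·t)
t = ln(6690/2004) / 0.145 = ln(3.33832) / 0.145 = 1.20547 / 0.145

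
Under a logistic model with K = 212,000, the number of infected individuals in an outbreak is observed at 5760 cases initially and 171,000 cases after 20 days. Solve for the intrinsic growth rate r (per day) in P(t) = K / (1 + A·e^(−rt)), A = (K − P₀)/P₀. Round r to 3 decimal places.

A = (212000 − 5760)/5760 = 35.80556
171000 = 212000/(1 + 35.80556·e^(−r·20)) → e^(−20r) = (1.23977 − 1)/35.80556 = 0.006696
r = −ln(0.006696)/20 = 5.00619/20

r ≈ 0.250 per day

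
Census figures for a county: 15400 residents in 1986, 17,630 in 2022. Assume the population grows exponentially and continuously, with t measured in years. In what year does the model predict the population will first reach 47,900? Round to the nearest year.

year 2288

r = ln(17630/15400) / 36 = 0.13523/36 ≈ 0.003757 per year
t = ln(47900/15400) / r = 1.13475/0.003757 ≈ 302.07 years after 1986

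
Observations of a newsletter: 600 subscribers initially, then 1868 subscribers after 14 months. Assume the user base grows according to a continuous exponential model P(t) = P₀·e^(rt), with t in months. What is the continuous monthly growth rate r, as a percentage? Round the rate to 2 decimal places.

1868 = 600 · e^(r·14)
e^(14r) = 1868/600 = 3.11333
r = ln(3.11333) / 14 = 1.13569 / 14

r ≈ 8.11% per month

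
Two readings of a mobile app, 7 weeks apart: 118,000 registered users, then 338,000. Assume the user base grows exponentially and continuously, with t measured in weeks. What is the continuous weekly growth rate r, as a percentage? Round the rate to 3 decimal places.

338000 = 118000 · e^(r·7)
e^(7r) = 338000/118000 = 2.86441
r = ln(2.86441) / 7 = 1.05236 / 7

r ≈ 15.034% per week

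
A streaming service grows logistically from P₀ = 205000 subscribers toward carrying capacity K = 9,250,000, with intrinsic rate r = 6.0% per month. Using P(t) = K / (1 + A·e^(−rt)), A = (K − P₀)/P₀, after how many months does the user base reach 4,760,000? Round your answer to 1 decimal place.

t ≈ 64.1 months

A = (9250000 − 205000)/205000 = 44.12195
4760000 = 9250000/(1 + 44.12195·e^(−0.06t)) → 1 + 44.12195·e^(−0.06t) = 1.94328
e^(−0.06t) = 0.021379 → t = ln(46.77516)/0.06 = 3.84535/0.06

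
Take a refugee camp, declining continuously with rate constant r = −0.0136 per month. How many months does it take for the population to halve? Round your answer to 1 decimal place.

half-life = ln(2) / |r| = 0.69315 / 0.0136

half-life ≈ 51.0 months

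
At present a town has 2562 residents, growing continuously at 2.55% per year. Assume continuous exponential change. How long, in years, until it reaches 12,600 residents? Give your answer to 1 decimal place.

t ≈ 62.5 years

12600 = 2562 · e^(0.0255·t)
t = ln(12600/2562) / 0.0255 = ln(4.91803) / 0.0255 = 1.59291 / 0.0255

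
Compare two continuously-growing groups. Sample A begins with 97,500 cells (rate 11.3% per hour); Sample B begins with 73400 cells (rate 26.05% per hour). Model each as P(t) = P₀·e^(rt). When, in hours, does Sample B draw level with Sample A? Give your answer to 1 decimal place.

97500·e^(0.113t) = 73400·e^(0.2605t)
97500/73400 = e^((0.2605 − 0.113)t) → ln(1.32834) = 0.1475·t
t = 0.28393 / 0.1475

t ≈ 1.9 hours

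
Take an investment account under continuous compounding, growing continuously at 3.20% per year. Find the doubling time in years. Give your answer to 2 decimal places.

doubling time ≈ 21.66 years

doubling time = ln(2) / |r| = 0.69315 / 0.032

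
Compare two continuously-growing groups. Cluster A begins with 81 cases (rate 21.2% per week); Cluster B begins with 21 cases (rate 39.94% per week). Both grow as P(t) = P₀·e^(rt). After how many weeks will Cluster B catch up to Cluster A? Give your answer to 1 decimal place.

t ≈ 7.2 weeks

81·e^(0.212t) = 21·e^(0.3994t)
81/21 = e^((0.3994 − 0.212)t) → ln(3.85714) = 0.1874·t
t = 1.34993 / 0.1874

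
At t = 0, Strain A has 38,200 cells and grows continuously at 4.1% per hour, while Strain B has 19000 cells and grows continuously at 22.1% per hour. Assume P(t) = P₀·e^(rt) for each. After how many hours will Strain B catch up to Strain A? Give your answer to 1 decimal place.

38200·e^(0.041t) = 19000·e^(0.221t)
38200/19000 = e^((0.221 − 0.041)t) → ln(2.01053) = 0.18·t
t = 0.6984 / 0.18

t ≈ 3.9 hours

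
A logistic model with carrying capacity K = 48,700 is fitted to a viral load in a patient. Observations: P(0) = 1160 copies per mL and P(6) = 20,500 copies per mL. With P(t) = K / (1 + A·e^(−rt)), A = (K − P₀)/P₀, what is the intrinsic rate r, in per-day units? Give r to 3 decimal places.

A = (48700 − 1160)/1160 = 40.98276
20500 = 48700/(1 + 40.98276·e^(−r·6)) → e^(−6r) = (2.37561 − 1)/40.98276 = 0.033566
r = −ln(0.033566)/6 = 3.39425/6

r ≈ 0.566 per day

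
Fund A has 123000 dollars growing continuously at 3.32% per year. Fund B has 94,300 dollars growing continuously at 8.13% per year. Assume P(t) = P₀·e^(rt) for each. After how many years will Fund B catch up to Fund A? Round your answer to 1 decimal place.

123000·e^(0.0332t) = 94300·e^(0.0813t)
123000/94300 = e^((0.0813 − 0.0332)t) → ln(1.30435) = 0.0481·t
t = 0.2657 / 0.0481

t ≈ 5.5 years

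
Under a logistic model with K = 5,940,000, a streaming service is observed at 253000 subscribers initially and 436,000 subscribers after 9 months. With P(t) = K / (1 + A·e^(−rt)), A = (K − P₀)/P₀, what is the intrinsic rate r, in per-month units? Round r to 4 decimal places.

A = (5940000 − 253000)/253000 = 22.47826
436000 = 5940000/(1 + 22.47826·e^(−r·9)) → e^(−9r) = (13.62385 − 1)/22.47826 = 0.561603
r = −ln(0.561603)/9 = 0.57696/9

r ≈ 0.0641 per month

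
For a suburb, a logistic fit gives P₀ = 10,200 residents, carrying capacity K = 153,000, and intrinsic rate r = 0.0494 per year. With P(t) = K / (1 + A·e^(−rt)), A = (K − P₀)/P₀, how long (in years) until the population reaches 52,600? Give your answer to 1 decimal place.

t ≈ 40.3 years

A = (153000 − 10200)/10200 = 14
52600 = 153000/(1 + 14·e^(−0.0494t)) → 1 + 14·e^(−0.0494t) = 2.90875
e^(−0.0494t) = 0.136339 → t = ln(7.33466)/0.0494 = 1.99261/0.0494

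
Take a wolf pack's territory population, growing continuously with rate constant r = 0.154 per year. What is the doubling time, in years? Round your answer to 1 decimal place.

doubling time = ln(2) / |r| = 0.69315 / 0.154

doubling time ≈ 4.5 years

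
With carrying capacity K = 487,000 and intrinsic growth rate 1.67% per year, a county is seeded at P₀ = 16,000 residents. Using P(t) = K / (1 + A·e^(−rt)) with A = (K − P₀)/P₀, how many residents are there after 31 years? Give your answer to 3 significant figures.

A = (487000 − 16000)/16000 = 29.4375
P(31) = 487000 / (1 + 29.4375·e^(−0.0167·31)) = 487000 / (1 + 29.4375·0.59589)
= 487000 / 18.5415 ≈ 26265.41

≈ 26,300 residents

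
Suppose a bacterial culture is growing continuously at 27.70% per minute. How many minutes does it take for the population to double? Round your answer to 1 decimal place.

doubling time ≈ 2.5 minutes

doubling time = ln(2) / |r| = 0.69315 / 0.277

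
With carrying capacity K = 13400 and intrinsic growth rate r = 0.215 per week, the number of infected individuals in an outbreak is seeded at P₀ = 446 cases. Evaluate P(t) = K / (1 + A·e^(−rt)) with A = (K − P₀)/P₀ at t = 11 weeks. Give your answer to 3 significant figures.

A = (13400 − 446)/446 = 29.04484
P(11) = 13400 / (1 + 29.04484·e^(−0.215·11)) = 13400 / (1 + 29.04484·0.093949)
= 13400 / 3.72874 ≈ 3593.7

≈ 3,590 cases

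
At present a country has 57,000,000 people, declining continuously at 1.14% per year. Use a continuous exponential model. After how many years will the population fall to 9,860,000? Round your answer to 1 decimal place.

t ≈ 153.9 years

9860000 = 57000000 · e^(-0.0114·t)
t = ln(9860000/57000000) / -0.0114 = ln(0.17298) / -0.0114 = -1.75457 / -0.0114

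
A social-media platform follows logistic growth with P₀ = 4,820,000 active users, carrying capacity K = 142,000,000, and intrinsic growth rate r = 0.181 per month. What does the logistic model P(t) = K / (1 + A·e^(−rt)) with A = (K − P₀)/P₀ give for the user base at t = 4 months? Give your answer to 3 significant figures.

A = (142000000 − 4820000)/4820000 = 28.46058
P(4) = 142000000 / (1 + 28.46058·e^(−0.181·4)) = 142000000 / (1 + 28.46058·0.484809)
= 142000000 / 14.79795 ≈ 9595924

≈ 9,600,000 active users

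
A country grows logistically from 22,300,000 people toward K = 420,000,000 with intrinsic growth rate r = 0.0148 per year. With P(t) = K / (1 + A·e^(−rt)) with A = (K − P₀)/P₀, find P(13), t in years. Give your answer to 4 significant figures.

A = (420000000 − 22300000)/22300000 = 17.83408
P(13) = 420000000 / (1 + 17.83408·e^(−0.0148·13)) = 420000000 / (1 + 17.83408·0.824977)
= 420000000 / 15.7127 ≈ 26729964.83

≈ 26,730,000 people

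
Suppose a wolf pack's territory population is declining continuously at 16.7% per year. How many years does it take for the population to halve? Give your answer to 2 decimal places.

half-life = ln(2) / |r| = 0.69315 / 0.167

half-life ≈ 4.15 years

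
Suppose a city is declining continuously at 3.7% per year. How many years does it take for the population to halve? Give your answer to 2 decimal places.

half-life ≈ 18.73 years

half-life = ln(2) / |r| = 0.69315 / 0.037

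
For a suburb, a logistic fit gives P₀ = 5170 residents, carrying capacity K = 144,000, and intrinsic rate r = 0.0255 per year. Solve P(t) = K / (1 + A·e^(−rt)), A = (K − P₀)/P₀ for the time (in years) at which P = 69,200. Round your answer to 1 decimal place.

t ≈ 126.0 years

A = (144000 − 5170)/5170 = 26.853
69200 = 144000/(1 + 26.853·e^(−0.0255t)) → 1 + 26.853·e^(−0.0255t) = 2.08092
e^(−0.0255t) = 0.040253 → t = ln(24.84261)/0.0255 = 3.21256/0.0255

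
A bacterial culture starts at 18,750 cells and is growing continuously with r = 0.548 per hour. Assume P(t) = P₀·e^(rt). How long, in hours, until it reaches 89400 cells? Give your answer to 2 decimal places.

89400 = 18750 · e^(0.548·t)
t = ln(89400/18750) / 0.548 = ln(4.768) / 0.548 = 1.56193 / 0.548

t ≈ 2.85 hours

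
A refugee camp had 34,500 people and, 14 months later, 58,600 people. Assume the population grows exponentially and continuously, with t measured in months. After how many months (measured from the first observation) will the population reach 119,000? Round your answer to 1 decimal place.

r = ln(58600/34500) / 14 ≈ 0.037841 per month
t = ln(119000/34500) / r = 1.23816 / 0.037841 ≈ 32.72

t ≈ 32.7 months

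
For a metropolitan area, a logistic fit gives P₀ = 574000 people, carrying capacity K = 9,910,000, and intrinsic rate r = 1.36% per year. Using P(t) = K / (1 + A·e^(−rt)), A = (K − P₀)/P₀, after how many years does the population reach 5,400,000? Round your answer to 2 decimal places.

t ≈ 218.32 years

A = (9910000 − 574000)/574000 = 16.26481
5400000 = 9910000/(1 + 16.26481·e^(−0.0136t)) → 1 + 16.26481·e^(−0.0136t) = 1.83519
e^(−0.0136t) = 0.051349 → t = ln(19.47449)/0.0136 = 2.96911/0.0136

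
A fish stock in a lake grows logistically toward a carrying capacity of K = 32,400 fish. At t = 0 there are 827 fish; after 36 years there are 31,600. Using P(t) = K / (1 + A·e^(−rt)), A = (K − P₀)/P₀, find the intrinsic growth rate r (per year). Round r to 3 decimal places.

A = (32400 − 827)/827 = 38.17775
31600 = 32400/(1 + 38.17775·e^(−r·36)) → e^(−36r) = (1.02532 − 1)/38.17775 = 0.000663
r = −ln(0.000663)/36 = 7.31855/36

r ≈ 0.203 per year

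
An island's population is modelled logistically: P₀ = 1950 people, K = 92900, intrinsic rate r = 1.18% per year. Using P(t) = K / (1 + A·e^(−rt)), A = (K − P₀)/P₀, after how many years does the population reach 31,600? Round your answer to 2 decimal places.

A = (92900 − 1950)/1950 = 46.64103
31600 = 92900/(1 + 46.64103·e^(−0.0118t)) → 1 + 46.64103·e^(−0.0118t) = 2.93987
e^(−0.0118t) = 0.041592 → t = ln(24.04333)/0.0118 = 3.17986/0.0118

t ≈ 269.48 years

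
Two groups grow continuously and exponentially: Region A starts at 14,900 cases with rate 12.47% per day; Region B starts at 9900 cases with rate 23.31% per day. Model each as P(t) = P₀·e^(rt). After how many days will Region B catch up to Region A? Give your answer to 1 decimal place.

t ≈ 3.8 days

14900·e^(0.1247t) = 9900·e^(0.2331t)
14900/9900 = e^((0.2331 − 0.1247)t) → ln(1.50505) = 0.1084·t
t = 0.40883 / 0.1084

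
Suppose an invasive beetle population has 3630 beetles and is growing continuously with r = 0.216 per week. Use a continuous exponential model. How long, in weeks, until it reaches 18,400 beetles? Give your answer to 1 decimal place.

18400 = 3630 · e^(0.216·t)
t = ln(18400/3630) / 0.216 = ln(5.06887) / 0.216 = 1.62312 / 0.216

t ≈ 7.5 weeks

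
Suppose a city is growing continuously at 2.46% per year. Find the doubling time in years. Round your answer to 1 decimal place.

doubling time ≈ 28.2 years

doubling time = ln(2) / |r| = 0.69315 / 0.0246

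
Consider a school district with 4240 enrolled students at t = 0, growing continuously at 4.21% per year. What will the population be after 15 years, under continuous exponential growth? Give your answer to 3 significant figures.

P(15) = 4240 · e^(0.0421·15) = 4240 · e^(0.6315)
= 4240 · 1.88043 ≈ 7973.02

≈ 7,970 enrolled students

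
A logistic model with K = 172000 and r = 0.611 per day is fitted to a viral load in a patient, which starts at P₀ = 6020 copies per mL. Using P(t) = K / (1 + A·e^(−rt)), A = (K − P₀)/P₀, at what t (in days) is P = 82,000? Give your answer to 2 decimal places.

t ≈ 5.28 days

A = (172000 − 6020)/6020 = 27.57143
82000 = 172000/(1 + 27.57143·e^(−0.611t)) → 1 + 27.57143·e^(−0.611t) = 2.09756
e^(−0.611t) = 0.039808 → t = ln(25.12063)/0.611 = 3.22369/0.611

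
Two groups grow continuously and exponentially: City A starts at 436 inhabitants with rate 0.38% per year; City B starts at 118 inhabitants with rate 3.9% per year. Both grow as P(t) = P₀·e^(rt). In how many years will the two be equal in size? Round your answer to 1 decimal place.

436·e^(0.0038t) = 118·e^(0.039t)
436/118 = e^((0.039 − 0.0038)t) → ln(3.69492) = 0.0352·t
t = 1.30696 / 0.0352

t ≈ 37.1 years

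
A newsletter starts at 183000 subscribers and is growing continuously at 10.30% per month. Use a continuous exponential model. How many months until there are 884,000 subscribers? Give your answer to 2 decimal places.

t ≈ 15.29 months

884000 = 183000 · e^(0.103·t)
t = ln(884000/183000) / 0.103 = ln(4.8306) / 0.103 = 1.57497 / 0.103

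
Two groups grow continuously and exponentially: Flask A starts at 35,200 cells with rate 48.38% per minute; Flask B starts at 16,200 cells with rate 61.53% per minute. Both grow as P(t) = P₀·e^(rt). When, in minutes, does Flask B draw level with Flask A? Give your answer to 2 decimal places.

t ≈ 5.90 minutes

35200·e^(0.4838t) = 16200·e^(0.6153t)
35200/16200 = e^((0.6153 − 0.4838)t) → ln(2.17284) = 0.1315·t
t = 0.77603 / 0.1315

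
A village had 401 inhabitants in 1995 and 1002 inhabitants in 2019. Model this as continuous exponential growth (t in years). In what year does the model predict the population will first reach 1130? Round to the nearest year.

r = ln(1002/401) / 24 = 0.91579/24 ≈ 0.038158 per year
t = ln(1130/401) / r = 1.03601/0.038158 ≈ 27.15 years after 1995

year 2022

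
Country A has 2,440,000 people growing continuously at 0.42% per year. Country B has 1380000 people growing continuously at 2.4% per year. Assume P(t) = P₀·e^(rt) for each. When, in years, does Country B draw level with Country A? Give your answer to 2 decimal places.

2440000·e^(0.0042t) = 1380000·e^(0.024t)
2440000/1380000 = e^((0.024 − 0.0042)t) → ln(1.76812) = 0.0198·t
t = 0.56991 / 0.0198

t ≈ 28.78 years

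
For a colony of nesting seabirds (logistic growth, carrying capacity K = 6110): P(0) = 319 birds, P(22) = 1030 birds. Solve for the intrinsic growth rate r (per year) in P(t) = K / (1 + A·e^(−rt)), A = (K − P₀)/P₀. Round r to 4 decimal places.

A = (6110 − 319)/319 = 18.15361
1030 = 6110/(1 + 18.15361·e^(−r·22)) → e^(−22r) = (5.93204 − 1)/18.15361 = 0.271684
r = −ln(0.271684)/22 = 1.30312/22

r ≈ 0.0592 per year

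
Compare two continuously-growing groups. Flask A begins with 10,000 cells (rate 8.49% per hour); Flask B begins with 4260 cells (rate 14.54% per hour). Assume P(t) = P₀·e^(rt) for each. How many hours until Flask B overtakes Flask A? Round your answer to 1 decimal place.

10000·e^(0.0849t) = 4260·e^(0.1454t)
10000/4260 = e^((0.1454 − 0.0849)t) → ln(2.34742) = 0.0605·t
t = 0.85332 / 0.0605

t ≈ 14.1 hours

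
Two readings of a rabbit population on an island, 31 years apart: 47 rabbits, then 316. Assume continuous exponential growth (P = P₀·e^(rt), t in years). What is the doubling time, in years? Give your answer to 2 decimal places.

doubling time ≈ 11.28 years

r = ln(316/47) / 31 = ln(6.7234) / 31 ≈ 0.061471 per year
doubling time = ln 2 / |r| = 0.69315 / 0.061471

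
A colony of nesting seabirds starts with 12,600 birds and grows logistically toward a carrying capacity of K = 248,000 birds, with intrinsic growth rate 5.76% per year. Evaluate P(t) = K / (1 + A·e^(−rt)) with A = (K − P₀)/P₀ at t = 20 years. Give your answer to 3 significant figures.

≈ 35,900 birds

A = (248000 − 12600)/12600 = 18.68254
P(20) = 248000 / (1 + 18.68254·e^(−0.0576·20)) = 248000 / (1 + 18.68254·0.316004)
= 248000 / 6.90376 ≈ 35922.46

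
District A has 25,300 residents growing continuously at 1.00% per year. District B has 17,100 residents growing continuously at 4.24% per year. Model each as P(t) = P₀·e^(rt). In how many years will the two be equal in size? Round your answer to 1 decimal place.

t ≈ 12.1 years

25300·e^(0.01t) = 17100·e^(0.0424t)
25300/17100 = e^((0.0424 − 0.01)t) → ln(1.47953) = 0.0324·t
t = 0.39173 / 0.0324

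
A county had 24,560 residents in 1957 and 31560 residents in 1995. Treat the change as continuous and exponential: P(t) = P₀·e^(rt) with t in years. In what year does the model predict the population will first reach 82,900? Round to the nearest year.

r = ln(31560/24560) / 38 = 0.25077/38 ≈ 0.006599 per year
t = ln(82900/24560) / r = 1.21652/0.006599 ≈ 184.34 years after 1957

year 2141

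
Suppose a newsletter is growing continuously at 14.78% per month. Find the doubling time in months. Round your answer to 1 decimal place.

doubling time ≈ 4.7 months

doubling time = ln(2) / |r| = 0.69315 / 0.1478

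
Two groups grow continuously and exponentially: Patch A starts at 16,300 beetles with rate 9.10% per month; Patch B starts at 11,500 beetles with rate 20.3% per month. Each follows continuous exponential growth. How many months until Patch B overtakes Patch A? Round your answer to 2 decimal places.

t ≈ 3.11 months

16300·e^(0.091t) = 11500·e^(0.203t)
16300/11500 = e^((0.203 − 0.091)t) → ln(1.41739) = 0.112·t
t = 0.34882 / 0.112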